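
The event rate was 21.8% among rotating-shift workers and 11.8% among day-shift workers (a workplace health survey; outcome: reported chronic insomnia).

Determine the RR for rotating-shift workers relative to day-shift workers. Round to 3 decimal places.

RR = 0.2180 / 0.1180 = 1.847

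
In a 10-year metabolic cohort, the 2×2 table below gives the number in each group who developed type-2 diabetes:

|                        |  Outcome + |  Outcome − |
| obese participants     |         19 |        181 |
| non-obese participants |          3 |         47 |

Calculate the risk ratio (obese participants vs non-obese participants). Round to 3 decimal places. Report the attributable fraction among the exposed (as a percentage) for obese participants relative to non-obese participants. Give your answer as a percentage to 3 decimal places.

RR = 1.583; AR% = 36.842%

risk, obese participants = 19/200 = 0.0950
risk, non-obese participants = 3/50 = 0.0600
RR = 0.0950 / 0.0600 = 1.583
AR% = (0.0950 − 0.0600) / 0.0950 = 0.3684 → 36.842%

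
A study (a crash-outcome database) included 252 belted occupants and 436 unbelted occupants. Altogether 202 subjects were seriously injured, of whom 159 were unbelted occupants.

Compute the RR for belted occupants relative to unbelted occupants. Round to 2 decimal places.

belted occupants with the outcome: 202 − 159 = 43
belted occupants without the outcome: 252 − 43 = 209
unbelted occupants without the outcome: 436 − 159 = 277
risk, belted occupants = 43/252 = 0.1706
risk, unbelted occupants = 159/436 = 0.3647
RR = 0.1706 / 0.3647 = 0.47

0.47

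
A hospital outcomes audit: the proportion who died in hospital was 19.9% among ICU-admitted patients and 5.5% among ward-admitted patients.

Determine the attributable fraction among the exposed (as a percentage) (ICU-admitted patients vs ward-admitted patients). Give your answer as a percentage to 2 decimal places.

AR% = (0.1990 − 0.0550) / 0.1990 = 0.7236 → 72.36%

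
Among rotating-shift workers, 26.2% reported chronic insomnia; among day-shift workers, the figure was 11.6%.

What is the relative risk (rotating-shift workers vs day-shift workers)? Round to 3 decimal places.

RR = 0.2620 / 0.1160 = 2.259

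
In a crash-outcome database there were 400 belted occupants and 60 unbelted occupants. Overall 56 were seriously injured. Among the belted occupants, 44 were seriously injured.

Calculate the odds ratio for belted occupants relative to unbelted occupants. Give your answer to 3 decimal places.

OR: 0.494

belted occupants without the outcome: 400 − 44 = 356
unbelted occupants with the outcome: 56 − 44 = 12
unbelted occupants without the outcome: 60 − 12 = 48
odds, belted occupants = 44/356 = 0.1236
odds, unbelted occupants = 12/48 = 0.2500
OR = 0.1236 / 0.2500 = 0.494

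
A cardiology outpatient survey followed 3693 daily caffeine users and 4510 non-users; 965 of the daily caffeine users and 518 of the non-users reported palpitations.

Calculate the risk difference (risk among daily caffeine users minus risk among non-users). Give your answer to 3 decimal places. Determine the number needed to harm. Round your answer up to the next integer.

risk, daily caffeine users = 965/3693 = 0.2613
risk, non-users = 518/4510 = 0.1149
risk difference = 0.2613 − 0.1149 = 0.146
absolute risk difference = 0.146449
1 / 0.146449 = 6.828 → round up → 7

RD = 0.146; NNH = 7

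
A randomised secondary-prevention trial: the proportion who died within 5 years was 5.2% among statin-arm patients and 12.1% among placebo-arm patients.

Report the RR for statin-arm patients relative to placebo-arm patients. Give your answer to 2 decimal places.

RR = 0.0520 / 0.1210 = 0.43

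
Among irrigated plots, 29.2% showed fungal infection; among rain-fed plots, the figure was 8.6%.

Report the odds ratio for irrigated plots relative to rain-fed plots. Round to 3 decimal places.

odds, irrigated plots = 0.2920/0.7080 = 0.4124
odds, rain-fed plots = 0.0860/0.9140 = 0.0941
OR = 0.4124 / 0.0941 = 4.383

OR: 4.383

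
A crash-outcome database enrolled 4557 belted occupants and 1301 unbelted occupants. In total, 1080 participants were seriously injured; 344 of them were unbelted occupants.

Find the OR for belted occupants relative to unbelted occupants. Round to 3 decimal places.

OR ≈ 0.536

belted occupants with the outcome: 1080 − 344 = 736
belted occupants without the outcome: 4557 − 736 = 3821
unbelted occupants without the outcome: 1301 − 344 = 957
OR = (736 × 957) / (3821 × 344) = 704352/1314424 ≈ 0.536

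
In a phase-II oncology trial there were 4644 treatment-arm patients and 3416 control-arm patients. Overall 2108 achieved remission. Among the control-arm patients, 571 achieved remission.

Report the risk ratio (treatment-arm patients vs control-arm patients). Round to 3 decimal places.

treatment-arm patients with the outcome: 2108 − 571 = 1537
treatment-arm patients without the outcome: 4644 − 1537 = 3107
control-arm patients without the outcome: 3416 − 571 = 2845
risk, treatment-arm patients = 1537/4644 = 0.3310
risk, control-arm patients = 571/3416 = 0.1672
RR = 0.3310 / 0.1672 = 1.980

RR: 1.980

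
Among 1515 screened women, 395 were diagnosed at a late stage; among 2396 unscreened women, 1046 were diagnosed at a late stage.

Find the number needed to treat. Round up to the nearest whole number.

6

risk, screened women = 395/1515 = 0.260726
risk, unscreened women = 1046/2396 = 0.436561
absolute risk difference = 0.175835
1 / 0.175835 = 5.687 → round up → 6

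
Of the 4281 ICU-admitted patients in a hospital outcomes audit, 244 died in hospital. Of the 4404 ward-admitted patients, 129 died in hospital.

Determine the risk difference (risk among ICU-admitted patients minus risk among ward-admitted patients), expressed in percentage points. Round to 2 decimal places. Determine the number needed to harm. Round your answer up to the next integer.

RD = 2.77; NNH = 37

risk, ICU-admitted patients = 244/4281 = 0.05700
risk, ward-admitted patients = 129/4404 = 0.02929
risk difference = 0.05700 − 0.02929 = 0.02770 → 2.77 percentage points
absolute risk difference = 0.027704
1 / 0.027704 = 36.096 → round up → 37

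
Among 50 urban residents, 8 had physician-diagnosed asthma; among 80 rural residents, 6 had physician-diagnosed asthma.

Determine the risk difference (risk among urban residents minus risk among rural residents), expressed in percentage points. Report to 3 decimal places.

RD: 8.500

risk, urban residents = 8/50 = 0.1600
risk, rural residents = 6/80 = 0.0750
risk difference = 0.1600 − 0.0750 = 0.0850 → 8.500 percentage points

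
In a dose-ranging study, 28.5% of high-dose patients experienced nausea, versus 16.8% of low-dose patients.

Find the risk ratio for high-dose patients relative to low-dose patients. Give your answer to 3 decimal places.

RR = 0.2850 / 0.1680 = 1.696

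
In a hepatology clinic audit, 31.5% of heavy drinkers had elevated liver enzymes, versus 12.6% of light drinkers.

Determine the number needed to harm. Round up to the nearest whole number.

6

absolute risk difference = 0.189000
1 / 0.189000 = 5.291 → round up → 6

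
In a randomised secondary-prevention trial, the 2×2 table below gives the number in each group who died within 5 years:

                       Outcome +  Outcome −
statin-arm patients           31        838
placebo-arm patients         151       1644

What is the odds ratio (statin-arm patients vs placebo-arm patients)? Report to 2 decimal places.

OR = (31 × 1644) / (838 × 151) = 50964/126538 ≈ 0.40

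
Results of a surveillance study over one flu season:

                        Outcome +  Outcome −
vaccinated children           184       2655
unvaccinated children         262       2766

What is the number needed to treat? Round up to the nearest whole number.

risk, vaccinated children = 184/2839 = 0.064812
risk, unvaccinated children = 262/3028 = 0.086526
absolute risk difference = 0.021714
1 / 0.021714 = 46.053 → round up → 47

47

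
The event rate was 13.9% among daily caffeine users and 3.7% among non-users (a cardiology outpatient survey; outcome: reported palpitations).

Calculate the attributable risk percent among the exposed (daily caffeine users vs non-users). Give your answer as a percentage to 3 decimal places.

AR% = (0.13900 − 0.03700) / 0.13900 = 0.7338 → 73.381%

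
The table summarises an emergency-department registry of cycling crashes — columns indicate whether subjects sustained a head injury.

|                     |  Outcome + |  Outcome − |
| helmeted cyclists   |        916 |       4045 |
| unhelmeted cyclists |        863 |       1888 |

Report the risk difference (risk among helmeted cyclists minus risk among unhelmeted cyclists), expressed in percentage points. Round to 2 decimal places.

-12.91

risk, helmeted cyclists = 916/4961 = 0.1846
risk, unhelmeted cyclists = 863/2751 = 0.3137
risk difference = 0.1846 − 0.3137 = -0.1291 → -12.91 percentage points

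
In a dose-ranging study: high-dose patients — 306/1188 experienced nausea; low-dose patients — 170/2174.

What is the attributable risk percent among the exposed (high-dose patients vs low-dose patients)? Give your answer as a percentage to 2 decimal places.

risk, high-dose patients = 306/1188 = 0.2576
risk, low-dose patients = 170/2174 = 0.0782
AR% = (0.2576 − 0.0782) / 0.2576 = 0.6964 → 69.64%

AR%: 69.64%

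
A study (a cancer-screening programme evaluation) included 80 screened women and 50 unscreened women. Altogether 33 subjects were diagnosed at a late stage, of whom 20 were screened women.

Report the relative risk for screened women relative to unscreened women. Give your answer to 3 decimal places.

0.962

screened women without the outcome: 80 − 20 = 60
unscreened women with the outcome: 33 − 20 = 13
unscreened women without the outcome: 50 − 13 = 37
risk, screened women = 20/80 = 0.2500
risk, unscreened women = 13/50 = 0.2600
RR = 0.2500 / 0.2600 = 0.962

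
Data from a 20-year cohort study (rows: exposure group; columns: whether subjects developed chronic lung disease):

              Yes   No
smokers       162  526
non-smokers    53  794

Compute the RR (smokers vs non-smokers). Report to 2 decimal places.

RR ≈ 3.76

risk, smokers = 162/688 = 0.2355
risk, non-smokers = 53/847 = 0.0626
RR = 0.2355 / 0.0626 = 3.76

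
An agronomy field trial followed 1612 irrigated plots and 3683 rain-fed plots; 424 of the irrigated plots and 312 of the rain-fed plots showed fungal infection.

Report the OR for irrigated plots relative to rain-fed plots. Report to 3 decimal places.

OR = (424 × 3371) / (1188 × 312) = 1429304/370656 ≈ 3.856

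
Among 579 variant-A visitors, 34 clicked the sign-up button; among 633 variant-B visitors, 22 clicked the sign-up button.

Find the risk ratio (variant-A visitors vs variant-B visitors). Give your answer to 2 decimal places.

risk, variant-A visitors = 34/579 = 0.05872
risk, variant-B visitors = 22/633 = 0.03476
RR = 0.05872 / 0.03476 = 1.69

1.69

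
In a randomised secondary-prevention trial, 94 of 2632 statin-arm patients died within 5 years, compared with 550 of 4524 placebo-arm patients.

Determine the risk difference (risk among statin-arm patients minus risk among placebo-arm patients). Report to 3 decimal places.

-0.086

risk, statin-arm patients = 94/2632 = 0.03571
risk, placebo-arm patients = 550/4524 = 0.12157
risk difference = 0.03571 − 0.12157 = -0.086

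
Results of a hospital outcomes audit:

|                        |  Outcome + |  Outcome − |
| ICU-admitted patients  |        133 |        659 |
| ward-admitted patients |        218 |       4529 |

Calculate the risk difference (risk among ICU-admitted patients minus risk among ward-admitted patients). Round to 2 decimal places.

0.12

risk, ICU-admitted patients = 133/792 = 0.16793
risk, ward-admitted patients = 218/4747 = 0.04592
risk difference = 0.16793 − 0.04592 = 0.12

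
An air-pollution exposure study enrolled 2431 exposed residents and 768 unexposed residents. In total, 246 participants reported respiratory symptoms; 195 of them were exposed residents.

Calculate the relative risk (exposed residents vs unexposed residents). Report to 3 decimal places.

RR = 1.208

exposed residents without the outcome: 2431 − 195 = 2236
unexposed residents with the outcome: 246 − 195 = 51
unexposed residents without the outcome: 768 − 51 = 717
risk, exposed residents = 195/2431 = 0.0802
risk, unexposed residents = 51/768 = 0.0664
RR = 0.0802 / 0.0664 = 1.208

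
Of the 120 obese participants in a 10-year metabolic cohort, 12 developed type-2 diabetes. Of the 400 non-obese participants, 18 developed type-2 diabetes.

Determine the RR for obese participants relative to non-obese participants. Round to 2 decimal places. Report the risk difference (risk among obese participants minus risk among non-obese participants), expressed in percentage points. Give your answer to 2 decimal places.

RR = 2.22; RD = 5.50

risk, obese participants = 12/120 = 0.10000
risk, non-obese participants = 18/400 = 0.04500
RR = 0.10000 / 0.04500 = 2.22
risk difference = 0.10000 − 0.04500 = 0.05500 → 5.50 percentage points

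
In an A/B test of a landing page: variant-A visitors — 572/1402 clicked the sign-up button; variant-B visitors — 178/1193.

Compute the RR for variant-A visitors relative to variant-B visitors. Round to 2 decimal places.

risk, variant-A visitors = 572/1402 = 0.4080
risk, variant-B visitors = 178/1193 = 0.1492
RR = 0.4080 / 0.1492 = 2.73

RR = 2.73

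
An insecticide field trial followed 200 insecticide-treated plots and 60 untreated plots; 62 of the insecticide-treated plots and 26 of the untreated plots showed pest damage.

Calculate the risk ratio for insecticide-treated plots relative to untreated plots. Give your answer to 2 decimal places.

RR ≈ 0.72

risk, insecticide-treated plots = 62/200 = 0.3100
risk, untreated plots = 26/60 = 0.4333
RR = 0.3100 / 0.4333 = 0.72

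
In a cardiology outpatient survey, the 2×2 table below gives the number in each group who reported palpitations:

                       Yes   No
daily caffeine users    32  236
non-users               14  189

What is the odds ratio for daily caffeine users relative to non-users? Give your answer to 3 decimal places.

OR = (32 × 189) / (236 × 14) = 6048/3304 ≈ 1.831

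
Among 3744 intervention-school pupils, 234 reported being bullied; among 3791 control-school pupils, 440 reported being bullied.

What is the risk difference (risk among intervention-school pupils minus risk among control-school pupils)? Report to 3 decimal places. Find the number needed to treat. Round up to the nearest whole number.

risk, intervention-school pupils = 234/3744 = 0.0625
risk, control-school pupils = 440/3791 = 0.1161
risk difference = 0.0625 − 0.1161 = -0.054
absolute risk difference = 0.053564
1 / 0.053564 = 18.669 → round up → 19

RD = -0.054; NNT = 19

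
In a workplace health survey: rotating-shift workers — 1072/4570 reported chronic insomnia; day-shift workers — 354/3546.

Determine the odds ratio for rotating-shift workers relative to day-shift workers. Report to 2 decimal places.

OR = (1072 × 3192) / (3498 × 354) = 3421824/1238292 ≈ 2.76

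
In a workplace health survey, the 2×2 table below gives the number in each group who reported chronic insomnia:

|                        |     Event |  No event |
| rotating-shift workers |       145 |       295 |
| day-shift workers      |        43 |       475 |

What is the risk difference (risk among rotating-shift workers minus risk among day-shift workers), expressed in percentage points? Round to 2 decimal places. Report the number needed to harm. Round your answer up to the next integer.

RD = 24.65; NNH = 5

risk, rotating-shift workers = 145/440 = 0.3295
risk, day-shift workers = 43/518 = 0.0830
risk difference = 0.3295 − 0.0830 = 0.2465 → 24.65 percentage points
absolute risk difference = 0.246534
1 / 0.246534 = 4.056 → round up → 5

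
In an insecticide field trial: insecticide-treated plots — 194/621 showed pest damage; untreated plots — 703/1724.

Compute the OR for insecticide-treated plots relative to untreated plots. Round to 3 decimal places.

odds, insecticide-treated plots = 194/427 = 0.4543
odds, untreated plots = 703/1021 = 0.6885
OR = 0.4543 / 0.6885 = 0.660

OR: 0.660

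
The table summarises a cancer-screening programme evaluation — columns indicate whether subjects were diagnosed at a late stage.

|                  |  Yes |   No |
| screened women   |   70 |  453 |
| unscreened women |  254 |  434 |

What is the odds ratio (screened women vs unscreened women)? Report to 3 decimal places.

0.264

odds, screened women = 70/453 = 0.1545
odds, unscreened women = 254/434 = 0.5853
OR = 0.1545 / 0.5853 = 0.264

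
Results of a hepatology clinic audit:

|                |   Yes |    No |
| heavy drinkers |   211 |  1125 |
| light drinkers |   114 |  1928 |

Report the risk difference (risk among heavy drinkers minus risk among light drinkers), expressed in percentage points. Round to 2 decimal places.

10.21

risk, heavy drinkers = 211/1336 = 0.1579
risk, light drinkers = 114/2042 = 0.0558
risk difference = 0.1579 − 0.0558 = 0.1021 → 10.21 percentage points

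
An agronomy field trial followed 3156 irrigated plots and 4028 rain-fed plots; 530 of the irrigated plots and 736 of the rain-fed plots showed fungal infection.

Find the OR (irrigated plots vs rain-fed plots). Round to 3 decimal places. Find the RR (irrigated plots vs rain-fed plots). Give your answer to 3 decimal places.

OR = (530 × 3292) / (2626 × 736) = 1744760/1932736 ≈ 0.903
risk, irrigated plots = 530/3156 = 0.1679
risk, rain-fed plots = 736/4028 = 0.1827
RR = 0.1679 / 0.1827 = 0.919

OR = 0.903; RR = 0.919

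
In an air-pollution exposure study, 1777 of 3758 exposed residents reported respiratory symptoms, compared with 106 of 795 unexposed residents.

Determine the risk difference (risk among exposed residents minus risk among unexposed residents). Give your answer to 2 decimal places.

risk, exposed residents = 1777/3758 = 0.4729
risk, unexposed residents = 106/795 = 0.1333
risk difference = 0.4729 − 0.1333 = 0.34

RD ≈ 0.34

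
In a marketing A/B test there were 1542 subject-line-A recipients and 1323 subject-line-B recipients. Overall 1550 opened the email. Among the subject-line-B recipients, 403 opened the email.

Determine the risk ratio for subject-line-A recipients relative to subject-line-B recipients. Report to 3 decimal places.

RR: 2.442

subject-line-A recipients with the outcome: 1550 − 403 = 1147
subject-line-A recipients without the outcome: 1542 − 1147 = 395
subject-line-B recipients without the outcome: 1323 − 403 = 920
risk, subject-line-A recipients = 1147/1542 = 0.7438
risk, subject-line-B recipients = 403/1323 = 0.3046
RR = 0.7438 / 0.3046 = 2.442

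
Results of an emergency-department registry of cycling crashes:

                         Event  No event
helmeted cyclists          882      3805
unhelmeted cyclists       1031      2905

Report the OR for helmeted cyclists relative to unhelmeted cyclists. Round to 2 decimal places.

OR = (882 × 2905) / (3805 × 1031) = 2562210/3922955 ≈ 0.65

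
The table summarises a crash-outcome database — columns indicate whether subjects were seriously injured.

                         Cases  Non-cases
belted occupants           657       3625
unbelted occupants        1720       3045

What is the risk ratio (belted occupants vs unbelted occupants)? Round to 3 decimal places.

0.425

risk, belted occupants = 657/4282 = 0.1534
risk, unbelted occupants = 1720/4765 = 0.3610
RR = 0.1534 / 0.3610 = 0.425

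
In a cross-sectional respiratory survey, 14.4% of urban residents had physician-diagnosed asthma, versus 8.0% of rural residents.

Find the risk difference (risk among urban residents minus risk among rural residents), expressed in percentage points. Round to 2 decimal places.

6.40

risk difference = 0.1440 − 0.0800 = 0.0640 → 6.40 percentage points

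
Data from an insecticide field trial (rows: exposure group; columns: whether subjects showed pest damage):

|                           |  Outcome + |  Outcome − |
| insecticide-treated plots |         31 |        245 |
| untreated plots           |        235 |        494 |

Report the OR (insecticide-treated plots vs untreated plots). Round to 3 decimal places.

OR = (31 × 494) / (245 × 235) = 15314/57575 ≈ 0.266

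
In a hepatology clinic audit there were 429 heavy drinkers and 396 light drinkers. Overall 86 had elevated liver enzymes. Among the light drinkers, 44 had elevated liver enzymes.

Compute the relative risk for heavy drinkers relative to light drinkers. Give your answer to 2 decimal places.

heavy drinkers with the outcome: 86 − 44 = 42
heavy drinkers without the outcome: 429 − 42 = 387
light drinkers without the outcome: 396 − 44 = 352
risk, heavy drinkers = 42/429 = 0.0979
risk, light drinkers = 44/396 = 0.1111
RR = 0.0979 / 0.1111 = 0.88

0.88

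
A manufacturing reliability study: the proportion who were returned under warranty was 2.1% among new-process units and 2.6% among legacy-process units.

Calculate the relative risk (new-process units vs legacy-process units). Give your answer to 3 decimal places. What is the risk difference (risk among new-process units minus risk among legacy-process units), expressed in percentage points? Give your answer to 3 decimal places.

RR = 0.02100 / 0.02600 = 0.808
risk difference = 0.02100 − 0.02600 = -0.00500 → -0.500 percentage points

RR = 0.808; RD = -0.500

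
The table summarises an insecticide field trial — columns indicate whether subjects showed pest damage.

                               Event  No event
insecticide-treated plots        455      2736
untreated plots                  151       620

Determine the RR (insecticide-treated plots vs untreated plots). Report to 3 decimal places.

risk, insecticide-treated plots = 455/3191 = 0.1426
risk, untreated plots = 151/771 = 0.1958
RR = 0.1426 / 0.1958 = 0.728

RR ≈ 0.728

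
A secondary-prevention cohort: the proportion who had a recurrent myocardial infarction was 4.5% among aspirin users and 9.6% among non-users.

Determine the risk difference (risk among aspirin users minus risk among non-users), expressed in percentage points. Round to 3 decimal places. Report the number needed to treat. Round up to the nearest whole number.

RD = -5.100; NNT = 20

risk difference = 0.04500 − 0.09600 = -0.05100 → -5.100 percentage points
absolute risk difference = 0.051000
1 / 0.051000 = 19.608 → round up → 20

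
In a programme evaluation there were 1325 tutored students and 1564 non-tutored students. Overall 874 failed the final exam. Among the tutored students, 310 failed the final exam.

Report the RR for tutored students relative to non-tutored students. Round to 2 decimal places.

tutored students without the outcome: 1325 − 310 = 1015
non-tutored students with the outcome: 874 − 310 = 564
non-tutored students without the outcome: 1564 − 564 = 1000
risk, tutored students = 310/1325 = 0.2340
risk, non-tutored students = 564/1564 = 0.3606
RR = 0.2340 / 0.3606 = 0.65

RR = 0.65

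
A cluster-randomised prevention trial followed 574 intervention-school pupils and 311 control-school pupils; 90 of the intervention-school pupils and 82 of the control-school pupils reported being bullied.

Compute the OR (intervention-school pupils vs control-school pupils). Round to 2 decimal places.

odds, intervention-school pupils = 90/484 = 0.1860
odds, control-school pupils = 82/229 = 0.3581
OR = 0.1860 / 0.3581 = 0.52

0.52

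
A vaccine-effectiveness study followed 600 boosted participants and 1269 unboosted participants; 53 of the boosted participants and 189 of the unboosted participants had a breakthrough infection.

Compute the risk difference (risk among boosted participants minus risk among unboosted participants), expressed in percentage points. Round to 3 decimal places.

risk, boosted participants = 53/600 = 0.0883
risk, unboosted participants = 189/1269 = 0.1489
risk difference = 0.0883 − 0.1489 = -0.0606 → -6.060 percentage points

-6.060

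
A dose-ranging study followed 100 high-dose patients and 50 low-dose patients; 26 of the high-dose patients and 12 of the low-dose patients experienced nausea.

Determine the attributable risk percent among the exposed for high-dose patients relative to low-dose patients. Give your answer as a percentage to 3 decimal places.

risk, high-dose patients = 26/100 = 0.2600
risk, low-dose patients = 12/50 = 0.2400
AR% = (0.2600 − 0.2400) / 0.2600 = 0.0769 → 7.692%

AR% = 7.692%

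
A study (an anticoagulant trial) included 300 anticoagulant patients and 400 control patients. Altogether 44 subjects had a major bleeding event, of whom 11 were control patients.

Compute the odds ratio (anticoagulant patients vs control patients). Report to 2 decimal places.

anticoagulant patients with the outcome: 44 − 11 = 33
anticoagulant patients without the outcome: 300 − 33 = 267
control patients without the outcome: 400 − 11 = 389
OR = (33 × 389) / (267 × 11) = 12837/2937 ≈ 4.37

4.37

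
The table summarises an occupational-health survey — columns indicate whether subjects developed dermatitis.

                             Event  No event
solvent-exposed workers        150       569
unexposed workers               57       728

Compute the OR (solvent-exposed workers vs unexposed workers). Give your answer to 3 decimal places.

OR = (150 × 728) / (569 × 57) = 109200/32433 ≈ 3.367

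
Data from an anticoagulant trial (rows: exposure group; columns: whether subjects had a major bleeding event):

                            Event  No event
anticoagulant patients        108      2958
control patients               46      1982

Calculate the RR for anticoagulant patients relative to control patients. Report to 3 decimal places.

risk, anticoagulant patients = 108/3066 = 0.03523
risk, control patients = 46/2028 = 0.02268
RR = 0.03523 / 0.02268 = 1.553

1.553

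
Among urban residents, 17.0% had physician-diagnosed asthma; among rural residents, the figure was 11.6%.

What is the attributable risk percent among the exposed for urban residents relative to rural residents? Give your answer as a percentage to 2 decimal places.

AR% = (0.1700 − 0.1160) / 0.1700 = 0.3176 → 31.76%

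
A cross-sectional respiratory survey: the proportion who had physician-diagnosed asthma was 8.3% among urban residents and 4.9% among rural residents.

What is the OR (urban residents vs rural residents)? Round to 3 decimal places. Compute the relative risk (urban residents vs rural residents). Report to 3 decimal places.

odds, urban residents = 0.08300/0.91700 = 0.09051
odds, rural residents = 0.04900/0.95100 = 0.05152
OR = 0.09051 / 0.05152 = 1.757
RR = 0.08300 / 0.04900 = 1.694

OR = 1.757; RR = 1.694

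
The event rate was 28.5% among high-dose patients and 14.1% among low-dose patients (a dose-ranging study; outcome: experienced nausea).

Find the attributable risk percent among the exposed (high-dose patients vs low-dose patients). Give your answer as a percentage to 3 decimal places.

AR% = (0.2850 − 0.1410) / 0.2850 = 0.5053 → 50.526%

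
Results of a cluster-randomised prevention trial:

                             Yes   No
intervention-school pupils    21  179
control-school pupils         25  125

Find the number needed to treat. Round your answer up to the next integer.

risk, intervention-school pupils = 21/200 = 0.105000
risk, control-school pupils = 25/150 = 0.166667
absolute risk difference = 0.061667
1 / 0.061667 = 16.216 → round up → 17

NNT ≈ 17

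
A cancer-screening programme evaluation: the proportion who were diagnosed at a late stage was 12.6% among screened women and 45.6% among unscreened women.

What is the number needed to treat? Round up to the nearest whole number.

absolute risk difference = 0.330000
1 / 0.330000 = 3.030 → round up → 4

NNT: 4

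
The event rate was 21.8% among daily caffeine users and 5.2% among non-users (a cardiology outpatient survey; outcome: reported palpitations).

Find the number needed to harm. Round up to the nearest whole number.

absolute risk difference = 0.166000
1 / 0.166000 = 6.024 → round up → 7

NNH = 7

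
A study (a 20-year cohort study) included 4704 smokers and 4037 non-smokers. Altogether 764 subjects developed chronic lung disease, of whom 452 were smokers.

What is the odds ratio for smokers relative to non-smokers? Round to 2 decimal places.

smokers without the outcome: 4704 − 452 = 4252
non-smokers with the outcome: 764 − 452 = 312
non-smokers without the outcome: 4037 − 312 = 3725
OR = (452 × 3725) / (4252 × 312) = 1683700/1326624 ≈ 1.27

OR: 1.27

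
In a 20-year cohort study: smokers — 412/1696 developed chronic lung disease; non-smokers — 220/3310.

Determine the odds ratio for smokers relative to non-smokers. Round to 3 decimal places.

4.507

odds, smokers = 412/1284 = 0.3209
odds, non-smokers = 220/3090 = 0.0712
OR = 0.3209 / 0.0712 = 4.507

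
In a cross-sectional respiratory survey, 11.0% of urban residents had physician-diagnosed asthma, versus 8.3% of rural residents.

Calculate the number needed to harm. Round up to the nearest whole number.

absolute risk difference = 0.027000
1 / 0.027000 = 37.037 → round up → 38

38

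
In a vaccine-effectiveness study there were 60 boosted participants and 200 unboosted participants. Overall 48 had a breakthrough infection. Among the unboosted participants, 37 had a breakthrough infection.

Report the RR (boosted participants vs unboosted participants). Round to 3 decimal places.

0.991

boosted participants with the outcome: 48 − 37 = 11
boosted participants without the outcome: 60 − 11 = 49
unboosted participants without the outcome: 200 − 37 = 163
risk, boosted participants = 11/60 = 0.1833
risk, unboosted participants = 37/200 = 0.1850
RR = 0.1833 / 0.1850 = 0.991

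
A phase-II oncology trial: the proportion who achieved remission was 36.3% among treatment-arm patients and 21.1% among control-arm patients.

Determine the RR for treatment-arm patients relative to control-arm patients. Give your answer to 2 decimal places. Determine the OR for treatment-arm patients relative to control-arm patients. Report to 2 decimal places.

RR = 0.3630 / 0.2110 = 1.72
odds, treatment-arm patients = 0.3630/0.6370 = 0.5699
odds, control-arm patients = 0.2110/0.7890 = 0.2674
OR = 0.5699 / 0.2674 = 2.13

RR = 1.72; OR = 2.13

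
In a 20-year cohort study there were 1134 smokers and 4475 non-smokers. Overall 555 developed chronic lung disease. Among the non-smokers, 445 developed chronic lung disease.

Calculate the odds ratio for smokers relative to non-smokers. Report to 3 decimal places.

smokers with the outcome: 555 − 445 = 110
smokers without the outcome: 1134 − 110 = 1024
non-smokers without the outcome: 4475 − 445 = 4030
OR = (110 × 4030) / (1024 × 445) = 443300/455680 ≈ 0.973

0.973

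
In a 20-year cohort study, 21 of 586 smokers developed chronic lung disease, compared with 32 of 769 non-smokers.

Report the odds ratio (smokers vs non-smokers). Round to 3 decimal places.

OR = (21 × 737) / (565 × 32) = 15477/18080 ≈ 0.856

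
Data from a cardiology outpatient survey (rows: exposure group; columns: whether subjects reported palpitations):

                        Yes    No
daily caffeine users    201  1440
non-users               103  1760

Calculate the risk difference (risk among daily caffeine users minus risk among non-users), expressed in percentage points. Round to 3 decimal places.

RD: 6.720

risk, daily caffeine users = 201/1641 = 0.1225
risk, non-users = 103/1863 = 0.0553
risk difference = 0.1225 − 0.0553 = 0.0672 → 6.720 percentage points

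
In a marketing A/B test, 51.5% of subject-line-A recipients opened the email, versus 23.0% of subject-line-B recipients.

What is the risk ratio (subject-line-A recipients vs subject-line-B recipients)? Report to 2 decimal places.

RR = 0.5150 / 0.2300 = 2.24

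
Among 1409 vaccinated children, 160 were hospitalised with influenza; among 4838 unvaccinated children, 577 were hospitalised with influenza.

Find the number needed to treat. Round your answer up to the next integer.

risk, vaccinated children = 160/1409 = 0.113556
risk, unvaccinated children = 577/4838 = 0.119264
absolute risk difference = 0.005708
1 / 0.005708 = 175.193 → round up → 176

NNT: 176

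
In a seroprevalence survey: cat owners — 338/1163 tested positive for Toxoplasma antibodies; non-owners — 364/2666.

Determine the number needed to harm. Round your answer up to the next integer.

7

risk, cat owners = 338/1163 = 0.290628
risk, non-owners = 364/2666 = 0.136534
absolute risk difference = 0.154094
1 / 0.154094 = 6.490 → round up → 7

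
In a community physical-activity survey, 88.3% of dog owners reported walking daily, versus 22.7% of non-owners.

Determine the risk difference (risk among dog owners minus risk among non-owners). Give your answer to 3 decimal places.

risk difference = 0.8830 − 0.2270 = 0.656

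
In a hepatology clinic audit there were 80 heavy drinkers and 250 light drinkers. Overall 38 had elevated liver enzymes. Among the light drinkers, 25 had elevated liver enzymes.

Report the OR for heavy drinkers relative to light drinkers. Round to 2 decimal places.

1.75

heavy drinkers with the outcome: 38 − 25 = 13
heavy drinkers without the outcome: 80 − 13 = 67
light drinkers without the outcome: 250 − 25 = 225
odds, heavy drinkers = 13/67 = 0.1940
odds, light drinkers = 25/225 = 0.1111
OR = 0.1940 / 0.1111 = 1.75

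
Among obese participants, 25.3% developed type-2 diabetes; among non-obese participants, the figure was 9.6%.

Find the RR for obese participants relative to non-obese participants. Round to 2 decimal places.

RR = 0.2530 / 0.0960 = 2.64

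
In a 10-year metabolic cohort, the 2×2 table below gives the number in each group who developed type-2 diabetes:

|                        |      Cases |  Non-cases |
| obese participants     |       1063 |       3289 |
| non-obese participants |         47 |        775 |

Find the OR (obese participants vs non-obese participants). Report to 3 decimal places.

OR = (1063 × 775) / (3289 × 47) = 823825/154583 ≈ 5.329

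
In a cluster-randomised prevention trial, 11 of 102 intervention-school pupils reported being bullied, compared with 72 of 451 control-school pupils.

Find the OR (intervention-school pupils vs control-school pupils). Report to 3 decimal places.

OR = (11 × 379) / (91 × 72) = 4169/6552 ≈ 0.636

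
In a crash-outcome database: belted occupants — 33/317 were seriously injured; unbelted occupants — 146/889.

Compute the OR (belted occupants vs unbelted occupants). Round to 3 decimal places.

OR = (33 × 743) / (284 × 146) = 24519/41464 ≈ 0.591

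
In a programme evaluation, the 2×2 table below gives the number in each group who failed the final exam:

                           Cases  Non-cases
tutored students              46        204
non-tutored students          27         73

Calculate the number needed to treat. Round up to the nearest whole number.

NNT: 12

risk, tutored students = 46/250 = 0.184000
risk, non-tutored students = 27/100 = 0.270000
absolute risk difference = 0.086000
1 / 0.086000 = 11.628 → round up → 12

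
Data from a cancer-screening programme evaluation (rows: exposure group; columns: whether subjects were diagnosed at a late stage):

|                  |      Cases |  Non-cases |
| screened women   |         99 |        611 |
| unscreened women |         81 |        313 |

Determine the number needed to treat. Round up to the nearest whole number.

risk, screened women = 99/710 = 0.139437
risk, unscreened women = 81/394 = 0.205584
absolute risk difference = 0.066147
1 / 0.066147 = 15.118 → round up → 16

16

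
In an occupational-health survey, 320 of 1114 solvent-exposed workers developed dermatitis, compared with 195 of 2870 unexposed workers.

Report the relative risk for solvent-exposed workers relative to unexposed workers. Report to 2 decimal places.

risk, solvent-exposed workers = 320/1114 = 0.2873
risk, unexposed workers = 195/2870 = 0.0679
RR = 0.2873 / 0.0679 = 4.23

RR ≈ 4.23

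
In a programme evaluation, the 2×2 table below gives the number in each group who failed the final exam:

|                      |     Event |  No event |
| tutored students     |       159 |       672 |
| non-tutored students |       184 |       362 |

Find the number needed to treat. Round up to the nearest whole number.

7

risk, tutored students = 159/831 = 0.191336
risk, non-tutored students = 184/546 = 0.336996
absolute risk difference = 0.145661
1 / 0.145661 = 6.865 → round up → 7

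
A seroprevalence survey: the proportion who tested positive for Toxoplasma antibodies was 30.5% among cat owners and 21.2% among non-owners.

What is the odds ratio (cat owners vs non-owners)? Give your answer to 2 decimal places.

odds, cat owners = 0.3050/0.6950 = 0.4388
odds, non-owners = 0.2120/0.7880 = 0.2690
OR = 0.4388 / 0.2690 = 1.63

OR: 1.63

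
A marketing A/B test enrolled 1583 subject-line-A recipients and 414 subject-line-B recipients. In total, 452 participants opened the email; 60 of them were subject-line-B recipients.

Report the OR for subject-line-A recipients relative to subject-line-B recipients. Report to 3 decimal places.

1.942

subject-line-A recipients with the outcome: 452 − 60 = 392
subject-line-A recipients without the outcome: 1583 − 392 = 1191
subject-line-B recipients without the outcome: 414 − 60 = 354
OR = (392 × 354) / (1191 × 60) = 138768/71460 ≈ 1.942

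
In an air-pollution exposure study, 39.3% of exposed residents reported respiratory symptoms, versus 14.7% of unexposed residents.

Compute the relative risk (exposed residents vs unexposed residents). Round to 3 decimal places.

RR = 0.3930 / 0.1470 = 2.673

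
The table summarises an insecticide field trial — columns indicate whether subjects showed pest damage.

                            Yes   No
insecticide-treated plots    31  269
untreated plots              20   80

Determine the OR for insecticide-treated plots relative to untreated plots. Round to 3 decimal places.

OR = (31 × 80) / (269 × 20) = 2480/5380 ≈ 0.461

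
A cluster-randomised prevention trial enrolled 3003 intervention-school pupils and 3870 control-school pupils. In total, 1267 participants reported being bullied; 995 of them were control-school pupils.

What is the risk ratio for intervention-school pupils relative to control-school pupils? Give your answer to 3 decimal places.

RR ≈ 0.352

intervention-school pupils with the outcome: 1267 − 995 = 272
intervention-school pupils without the outcome: 3003 − 272 = 2731
control-school pupils without the outcome: 3870 − 995 = 2875
risk, intervention-school pupils = 272/3003 = 0.0906
risk, control-school pupils = 995/3870 = 0.2571
RR = 0.0906 / 0.2571 = 0.352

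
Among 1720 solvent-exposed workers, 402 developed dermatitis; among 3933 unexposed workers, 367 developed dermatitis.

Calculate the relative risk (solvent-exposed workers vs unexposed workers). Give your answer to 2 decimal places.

risk, solvent-exposed workers = 402/1720 = 0.2337
risk, unexposed workers = 367/3933 = 0.0933
RR = 0.2337 / 0.0933 = 2.50

2.50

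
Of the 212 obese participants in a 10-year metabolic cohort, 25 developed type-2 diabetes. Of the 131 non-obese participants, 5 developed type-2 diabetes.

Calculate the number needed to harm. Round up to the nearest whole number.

risk, obese participants = 25/212 = 0.117925
risk, non-obese participants = 5/131 = 0.038168
absolute risk difference = 0.079757
1 / 0.079757 = 12.538 → round up → 13

13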